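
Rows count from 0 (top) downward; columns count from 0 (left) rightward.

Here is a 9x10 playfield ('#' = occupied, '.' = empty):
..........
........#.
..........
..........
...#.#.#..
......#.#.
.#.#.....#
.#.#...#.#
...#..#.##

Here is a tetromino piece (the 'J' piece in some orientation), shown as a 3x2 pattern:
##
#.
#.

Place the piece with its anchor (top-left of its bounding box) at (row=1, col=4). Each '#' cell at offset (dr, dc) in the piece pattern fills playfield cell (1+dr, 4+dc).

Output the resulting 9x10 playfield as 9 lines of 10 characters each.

Fill (1+0,4+0) = (1,4)
Fill (1+0,4+1) = (1,5)
Fill (1+1,4+0) = (2,4)
Fill (1+2,4+0) = (3,4)

Answer: ..........
....##..#.
....#.....
....#.....
...#.#.#..
......#.#.
.#.#.....#
.#.#...#.#
...#..#.##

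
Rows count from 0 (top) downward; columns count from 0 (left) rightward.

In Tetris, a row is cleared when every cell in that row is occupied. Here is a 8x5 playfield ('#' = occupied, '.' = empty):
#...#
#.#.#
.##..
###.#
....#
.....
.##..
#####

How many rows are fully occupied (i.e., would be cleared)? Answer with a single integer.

Answer: 1

Derivation:
Check each row:
  row 0: 3 empty cells -> not full
  row 1: 2 empty cells -> not full
  row 2: 3 empty cells -> not full
  row 3: 1 empty cell -> not full
  row 4: 4 empty cells -> not full
  row 5: 5 empty cells -> not full
  row 6: 3 empty cells -> not full
  row 7: 0 empty cells -> FULL (clear)
Total rows cleared: 1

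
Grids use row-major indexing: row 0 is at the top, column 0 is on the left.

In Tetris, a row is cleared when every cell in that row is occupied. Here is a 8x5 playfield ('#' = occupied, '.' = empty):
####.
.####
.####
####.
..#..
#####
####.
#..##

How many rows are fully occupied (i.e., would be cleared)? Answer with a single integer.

Check each row:
  row 0: 1 empty cell -> not full
  row 1: 1 empty cell -> not full
  row 2: 1 empty cell -> not full
  row 3: 1 empty cell -> not full
  row 4: 4 empty cells -> not full
  row 5: 0 empty cells -> FULL (clear)
  row 6: 1 empty cell -> not full
  row 7: 2 empty cells -> not full
Total rows cleared: 1

Answer: 1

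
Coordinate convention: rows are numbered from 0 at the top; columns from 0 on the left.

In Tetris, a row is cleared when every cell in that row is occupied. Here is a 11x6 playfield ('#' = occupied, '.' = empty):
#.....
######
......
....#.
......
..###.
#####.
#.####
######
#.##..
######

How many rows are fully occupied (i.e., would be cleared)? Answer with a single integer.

Answer: 3

Derivation:
Check each row:
  row 0: 5 empty cells -> not full
  row 1: 0 empty cells -> FULL (clear)
  row 2: 6 empty cells -> not full
  row 3: 5 empty cells -> not full
  row 4: 6 empty cells -> not full
  row 5: 3 empty cells -> not full
  row 6: 1 empty cell -> not full
  row 7: 1 empty cell -> not full
  row 8: 0 empty cells -> FULL (clear)
  row 9: 3 empty cells -> not full
  row 10: 0 empty cells -> FULL (clear)
Total rows cleared: 3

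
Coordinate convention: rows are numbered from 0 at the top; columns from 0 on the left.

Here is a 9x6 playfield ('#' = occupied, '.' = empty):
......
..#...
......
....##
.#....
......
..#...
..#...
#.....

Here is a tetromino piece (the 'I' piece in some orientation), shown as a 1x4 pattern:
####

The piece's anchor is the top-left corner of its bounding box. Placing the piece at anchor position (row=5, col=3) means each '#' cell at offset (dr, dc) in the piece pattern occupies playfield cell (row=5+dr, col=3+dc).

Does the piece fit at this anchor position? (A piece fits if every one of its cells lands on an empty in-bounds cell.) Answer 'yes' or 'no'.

Check each piece cell at anchor (5, 3):
  offset (0,0) -> (5,3): empty -> OK
  offset (0,1) -> (5,4): empty -> OK
  offset (0,2) -> (5,5): empty -> OK
  offset (0,3) -> (5,6): out of bounds -> FAIL
All cells valid: no

Answer: no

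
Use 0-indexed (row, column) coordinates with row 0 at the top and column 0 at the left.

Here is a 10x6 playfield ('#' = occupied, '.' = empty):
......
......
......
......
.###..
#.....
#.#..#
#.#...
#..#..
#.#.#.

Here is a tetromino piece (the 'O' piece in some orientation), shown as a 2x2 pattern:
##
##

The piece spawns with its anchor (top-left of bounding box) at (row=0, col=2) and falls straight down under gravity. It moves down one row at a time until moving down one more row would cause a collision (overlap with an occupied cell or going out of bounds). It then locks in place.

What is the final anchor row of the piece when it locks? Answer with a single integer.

Spawn at (row=0, col=2). Try each row:
  row 0: fits
  row 1: fits
  row 2: fits
  row 3: blocked -> lock at row 2

Answer: 2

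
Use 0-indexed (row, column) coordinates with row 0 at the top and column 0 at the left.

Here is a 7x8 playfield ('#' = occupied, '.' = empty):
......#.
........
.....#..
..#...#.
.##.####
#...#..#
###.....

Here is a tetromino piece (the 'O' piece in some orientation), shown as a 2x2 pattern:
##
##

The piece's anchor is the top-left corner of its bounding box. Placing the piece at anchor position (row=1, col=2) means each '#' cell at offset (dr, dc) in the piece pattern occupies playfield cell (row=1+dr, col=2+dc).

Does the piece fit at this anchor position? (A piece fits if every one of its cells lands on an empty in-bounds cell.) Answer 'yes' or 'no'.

Check each piece cell at anchor (1, 2):
  offset (0,0) -> (1,2): empty -> OK
  offset (0,1) -> (1,3): empty -> OK
  offset (1,0) -> (2,2): empty -> OK
  offset (1,1) -> (2,3): empty -> OK
All cells valid: yes

Answer: yes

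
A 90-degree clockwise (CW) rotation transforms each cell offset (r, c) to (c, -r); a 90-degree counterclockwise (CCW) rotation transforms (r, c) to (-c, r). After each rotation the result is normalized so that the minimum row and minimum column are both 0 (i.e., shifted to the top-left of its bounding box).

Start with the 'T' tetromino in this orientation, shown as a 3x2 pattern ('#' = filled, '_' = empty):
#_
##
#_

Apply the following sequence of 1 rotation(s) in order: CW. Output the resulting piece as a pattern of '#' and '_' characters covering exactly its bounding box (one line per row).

Start:
#_
##
#_
After rotation 1 (CW):
###
_#_

Answer: ###
_#_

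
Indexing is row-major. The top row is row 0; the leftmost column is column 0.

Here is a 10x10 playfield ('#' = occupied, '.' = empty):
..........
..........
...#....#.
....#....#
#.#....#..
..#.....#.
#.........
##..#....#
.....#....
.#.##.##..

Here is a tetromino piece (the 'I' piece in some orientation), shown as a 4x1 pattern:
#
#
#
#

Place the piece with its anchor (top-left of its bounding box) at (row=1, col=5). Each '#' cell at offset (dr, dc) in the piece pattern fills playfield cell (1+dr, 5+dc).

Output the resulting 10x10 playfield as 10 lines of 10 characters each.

Fill (1+0,5+0) = (1,5)
Fill (1+1,5+0) = (2,5)
Fill (1+2,5+0) = (3,5)
Fill (1+3,5+0) = (4,5)

Answer: ..........
.....#....
...#.#..#.
....##...#
#.#..#.#..
..#.....#.
#.........
##..#....#
.....#....
.#.##.##..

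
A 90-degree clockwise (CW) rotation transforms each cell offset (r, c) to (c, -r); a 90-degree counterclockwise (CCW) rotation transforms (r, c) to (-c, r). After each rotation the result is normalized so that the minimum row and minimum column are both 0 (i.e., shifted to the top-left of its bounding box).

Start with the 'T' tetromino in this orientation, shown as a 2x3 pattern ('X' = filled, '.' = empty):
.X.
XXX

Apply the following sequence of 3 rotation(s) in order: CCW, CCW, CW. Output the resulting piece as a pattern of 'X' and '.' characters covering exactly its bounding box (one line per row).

Start:
.X.
XXX
After rotation 1 (CCW):
.X
XX
.X
After rotation 2 (CCW):
XXX
.X.
After rotation 3 (CW):
.X
XX
.X

Answer: .X
XX
.X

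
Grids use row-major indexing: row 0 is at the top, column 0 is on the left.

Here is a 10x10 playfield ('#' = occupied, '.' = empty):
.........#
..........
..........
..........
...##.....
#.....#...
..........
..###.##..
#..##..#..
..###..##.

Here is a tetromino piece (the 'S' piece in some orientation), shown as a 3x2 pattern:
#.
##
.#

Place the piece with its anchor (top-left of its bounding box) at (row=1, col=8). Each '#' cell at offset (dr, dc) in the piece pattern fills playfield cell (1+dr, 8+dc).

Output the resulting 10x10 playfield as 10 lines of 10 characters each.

Fill (1+0,8+0) = (1,8)
Fill (1+1,8+0) = (2,8)
Fill (1+1,8+1) = (2,9)
Fill (1+2,8+1) = (3,9)

Answer: .........#
........#.
........##
.........#
...##.....
#.....#...
..........
..###.##..
#..##..#..
..###..##.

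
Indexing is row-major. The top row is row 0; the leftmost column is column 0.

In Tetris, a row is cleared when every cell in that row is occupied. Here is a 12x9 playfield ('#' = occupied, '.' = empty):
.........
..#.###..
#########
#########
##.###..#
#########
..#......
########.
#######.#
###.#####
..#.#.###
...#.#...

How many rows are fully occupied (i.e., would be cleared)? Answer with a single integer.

Check each row:
  row 0: 9 empty cells -> not full
  row 1: 5 empty cells -> not full
  row 2: 0 empty cells -> FULL (clear)
  row 3: 0 empty cells -> FULL (clear)
  row 4: 3 empty cells -> not full
  row 5: 0 empty cells -> FULL (clear)
  row 6: 8 empty cells -> not full
  row 7: 1 empty cell -> not full
  row 8: 1 empty cell -> not full
  row 9: 1 empty cell -> not full
  row 10: 4 empty cells -> not full
  row 11: 7 empty cells -> not full
Total rows cleared: 3

Answer: 3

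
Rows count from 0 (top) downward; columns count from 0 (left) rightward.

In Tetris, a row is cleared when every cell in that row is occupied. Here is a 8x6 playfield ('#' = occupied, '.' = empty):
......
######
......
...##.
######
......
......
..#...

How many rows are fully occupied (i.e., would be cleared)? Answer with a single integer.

Answer: 2

Derivation:
Check each row:
  row 0: 6 empty cells -> not full
  row 1: 0 empty cells -> FULL (clear)
  row 2: 6 empty cells -> not full
  row 3: 4 empty cells -> not full
  row 4: 0 empty cells -> FULL (clear)
  row 5: 6 empty cells -> not full
  row 6: 6 empty cells -> not full
  row 7: 5 empty cells -> not full
Total rows cleared: 2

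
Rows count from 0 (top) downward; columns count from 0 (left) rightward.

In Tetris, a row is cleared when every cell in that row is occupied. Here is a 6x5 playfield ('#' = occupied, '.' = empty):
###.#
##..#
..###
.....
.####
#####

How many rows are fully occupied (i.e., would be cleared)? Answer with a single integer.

Check each row:
  row 0: 1 empty cell -> not full
  row 1: 2 empty cells -> not full
  row 2: 2 empty cells -> not full
  row 3: 5 empty cells -> not full
  row 4: 1 empty cell -> not full
  row 5: 0 empty cells -> FULL (clear)
Total rows cleared: 1

Answer: 1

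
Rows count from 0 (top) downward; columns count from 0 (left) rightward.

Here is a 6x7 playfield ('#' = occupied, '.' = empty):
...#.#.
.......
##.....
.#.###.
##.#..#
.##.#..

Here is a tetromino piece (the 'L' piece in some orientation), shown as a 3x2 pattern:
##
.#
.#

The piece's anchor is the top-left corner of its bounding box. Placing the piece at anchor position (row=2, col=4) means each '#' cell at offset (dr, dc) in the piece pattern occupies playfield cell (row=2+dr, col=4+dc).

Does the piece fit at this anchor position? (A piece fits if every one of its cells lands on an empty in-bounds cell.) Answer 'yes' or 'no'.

Check each piece cell at anchor (2, 4):
  offset (0,0) -> (2,4): empty -> OK
  offset (0,1) -> (2,5): empty -> OK
  offset (1,1) -> (3,5): occupied ('#') -> FAIL
  offset (2,1) -> (4,5): empty -> OK
All cells valid: no

Answer: no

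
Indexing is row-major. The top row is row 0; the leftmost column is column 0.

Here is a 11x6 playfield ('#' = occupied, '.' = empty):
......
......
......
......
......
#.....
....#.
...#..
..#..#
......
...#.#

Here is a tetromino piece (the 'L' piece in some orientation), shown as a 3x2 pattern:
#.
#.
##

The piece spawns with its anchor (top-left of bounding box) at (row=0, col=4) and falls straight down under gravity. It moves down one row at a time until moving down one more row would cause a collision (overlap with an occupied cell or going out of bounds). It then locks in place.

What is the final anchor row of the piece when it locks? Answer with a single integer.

Answer: 3

Derivation:
Spawn at (row=0, col=4). Try each row:
  row 0: fits
  row 1: fits
  row 2: fits
  row 3: fits
  row 4: blocked -> lock at row 3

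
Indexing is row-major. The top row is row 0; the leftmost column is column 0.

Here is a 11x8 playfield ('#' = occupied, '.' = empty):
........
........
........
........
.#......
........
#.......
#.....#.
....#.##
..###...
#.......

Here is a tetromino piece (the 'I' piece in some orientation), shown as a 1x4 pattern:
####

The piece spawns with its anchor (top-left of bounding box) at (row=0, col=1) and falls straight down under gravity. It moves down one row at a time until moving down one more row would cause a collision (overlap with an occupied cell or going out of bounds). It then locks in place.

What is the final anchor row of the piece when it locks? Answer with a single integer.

Spawn at (row=0, col=1). Try each row:
  row 0: fits
  row 1: fits
  row 2: fits
  row 3: fits
  row 4: blocked -> lock at row 3

Answer: 3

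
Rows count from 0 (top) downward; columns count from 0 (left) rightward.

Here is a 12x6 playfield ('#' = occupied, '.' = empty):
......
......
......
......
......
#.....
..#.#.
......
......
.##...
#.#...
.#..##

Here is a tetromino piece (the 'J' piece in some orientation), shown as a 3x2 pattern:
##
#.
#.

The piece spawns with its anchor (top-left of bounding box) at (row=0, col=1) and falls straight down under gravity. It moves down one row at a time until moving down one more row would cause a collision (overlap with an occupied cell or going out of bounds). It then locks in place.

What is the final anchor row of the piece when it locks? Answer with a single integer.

Answer: 5

Derivation:
Spawn at (row=0, col=1). Try each row:
  row 0: fits
  row 1: fits
  row 2: fits
  row 3: fits
  row 4: fits
  row 5: fits
  row 6: blocked -> lock at row 5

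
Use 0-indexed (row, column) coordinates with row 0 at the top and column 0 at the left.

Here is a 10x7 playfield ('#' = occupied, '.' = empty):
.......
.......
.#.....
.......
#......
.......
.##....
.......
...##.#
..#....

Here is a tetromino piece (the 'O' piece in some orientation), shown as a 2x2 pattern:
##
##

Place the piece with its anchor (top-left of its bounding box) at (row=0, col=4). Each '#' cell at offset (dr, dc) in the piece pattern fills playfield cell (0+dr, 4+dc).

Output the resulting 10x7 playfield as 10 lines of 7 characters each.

Fill (0+0,4+0) = (0,4)
Fill (0+0,4+1) = (0,5)
Fill (0+1,4+0) = (1,4)
Fill (0+1,4+1) = (1,5)

Answer: ....##.
....##.
.#.....
.......
#......
.......
.##....
.......
...##.#
..#....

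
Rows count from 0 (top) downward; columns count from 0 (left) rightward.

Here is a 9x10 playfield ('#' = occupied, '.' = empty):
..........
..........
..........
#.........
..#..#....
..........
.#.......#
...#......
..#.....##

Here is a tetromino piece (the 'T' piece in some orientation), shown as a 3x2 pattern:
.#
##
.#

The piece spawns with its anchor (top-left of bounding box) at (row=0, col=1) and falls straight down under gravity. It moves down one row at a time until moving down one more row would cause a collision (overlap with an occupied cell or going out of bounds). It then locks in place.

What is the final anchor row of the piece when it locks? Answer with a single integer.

Answer: 1

Derivation:
Spawn at (row=0, col=1). Try each row:
  row 0: fits
  row 1: fits
  row 2: blocked -> lock at row 1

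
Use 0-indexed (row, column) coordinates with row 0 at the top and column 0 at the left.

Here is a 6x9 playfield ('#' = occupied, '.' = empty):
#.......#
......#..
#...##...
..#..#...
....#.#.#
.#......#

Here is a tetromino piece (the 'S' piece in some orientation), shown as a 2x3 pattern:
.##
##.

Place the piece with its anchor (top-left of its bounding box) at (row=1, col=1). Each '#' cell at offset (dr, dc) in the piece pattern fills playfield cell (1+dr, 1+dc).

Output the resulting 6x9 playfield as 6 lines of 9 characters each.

Fill (1+0,1+1) = (1,2)
Fill (1+0,1+2) = (1,3)
Fill (1+1,1+0) = (2,1)
Fill (1+1,1+1) = (2,2)

Answer: #.......#
..##..#..
###.##...
..#..#...
....#.#.#
.#......#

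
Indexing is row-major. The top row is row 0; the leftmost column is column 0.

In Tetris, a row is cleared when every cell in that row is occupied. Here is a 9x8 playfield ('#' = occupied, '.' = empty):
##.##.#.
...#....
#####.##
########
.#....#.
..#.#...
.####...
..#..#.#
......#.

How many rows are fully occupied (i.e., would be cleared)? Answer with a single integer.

Answer: 1

Derivation:
Check each row:
  row 0: 3 empty cells -> not full
  row 1: 7 empty cells -> not full
  row 2: 1 empty cell -> not full
  row 3: 0 empty cells -> FULL (clear)
  row 4: 6 empty cells -> not full
  row 5: 6 empty cells -> not full
  row 6: 4 empty cells -> not full
  row 7: 5 empty cells -> not full
  row 8: 7 empty cells -> not full
Total rows cleared: 1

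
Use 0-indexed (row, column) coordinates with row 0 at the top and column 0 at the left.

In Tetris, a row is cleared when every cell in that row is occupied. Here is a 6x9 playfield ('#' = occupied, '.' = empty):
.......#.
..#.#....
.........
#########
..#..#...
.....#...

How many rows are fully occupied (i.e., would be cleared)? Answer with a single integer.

Answer: 1

Derivation:
Check each row:
  row 0: 8 empty cells -> not full
  row 1: 7 empty cells -> not full
  row 2: 9 empty cells -> not full
  row 3: 0 empty cells -> FULL (clear)
  row 4: 7 empty cells -> not full
  row 5: 8 empty cells -> not full
Total rows cleared: 1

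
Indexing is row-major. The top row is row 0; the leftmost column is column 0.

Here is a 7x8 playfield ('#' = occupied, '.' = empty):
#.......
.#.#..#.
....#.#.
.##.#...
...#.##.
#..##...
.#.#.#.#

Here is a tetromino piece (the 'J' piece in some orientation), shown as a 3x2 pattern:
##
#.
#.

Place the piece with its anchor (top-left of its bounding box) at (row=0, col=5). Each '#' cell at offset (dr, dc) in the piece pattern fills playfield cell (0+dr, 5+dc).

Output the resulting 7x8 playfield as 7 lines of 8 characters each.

Answer: #....##.
.#.#.##.
....###.
.##.#...
...#.##.
#..##...
.#.#.#.#

Derivation:
Fill (0+0,5+0) = (0,5)
Fill (0+0,5+1) = (0,6)
Fill (0+1,5+0) = (1,5)
Fill (0+2,5+0) = (2,5)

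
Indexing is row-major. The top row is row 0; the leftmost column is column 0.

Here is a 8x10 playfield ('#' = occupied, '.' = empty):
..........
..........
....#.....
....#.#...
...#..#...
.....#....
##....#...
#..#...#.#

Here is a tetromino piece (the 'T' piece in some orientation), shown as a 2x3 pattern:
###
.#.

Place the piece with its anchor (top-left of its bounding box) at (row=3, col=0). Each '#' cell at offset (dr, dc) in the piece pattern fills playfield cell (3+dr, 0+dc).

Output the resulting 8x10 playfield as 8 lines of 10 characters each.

Fill (3+0,0+0) = (3,0)
Fill (3+0,0+1) = (3,1)
Fill (3+0,0+2) = (3,2)
Fill (3+1,0+1) = (4,1)

Answer: ..........
..........
....#.....
###.#.#...
.#.#..#...
.....#....
##....#...
#..#...#.#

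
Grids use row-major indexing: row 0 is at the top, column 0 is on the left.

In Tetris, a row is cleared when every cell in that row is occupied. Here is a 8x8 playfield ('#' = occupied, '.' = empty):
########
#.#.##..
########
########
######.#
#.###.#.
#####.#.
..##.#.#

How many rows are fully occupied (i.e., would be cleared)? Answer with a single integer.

Check each row:
  row 0: 0 empty cells -> FULL (clear)
  row 1: 4 empty cells -> not full
  row 2: 0 empty cells -> FULL (clear)
  row 3: 0 empty cells -> FULL (clear)
  row 4: 1 empty cell -> not full
  row 5: 3 empty cells -> not full
  row 6: 2 empty cells -> not full
  row 7: 4 empty cells -> not full
Total rows cleared: 3

Answer: 3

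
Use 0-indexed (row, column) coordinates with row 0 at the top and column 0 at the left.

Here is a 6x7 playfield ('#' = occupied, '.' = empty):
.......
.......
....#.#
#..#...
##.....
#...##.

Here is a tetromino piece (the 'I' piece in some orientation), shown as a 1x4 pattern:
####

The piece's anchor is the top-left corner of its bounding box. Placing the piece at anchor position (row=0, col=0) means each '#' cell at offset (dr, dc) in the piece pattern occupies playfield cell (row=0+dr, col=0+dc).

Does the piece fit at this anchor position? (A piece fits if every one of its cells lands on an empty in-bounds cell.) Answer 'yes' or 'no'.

Answer: yes

Derivation:
Check each piece cell at anchor (0, 0):
  offset (0,0) -> (0,0): empty -> OK
  offset (0,1) -> (0,1): empty -> OK
  offset (0,2) -> (0,2): empty -> OK
  offset (0,3) -> (0,3): empty -> OK
All cells valid: yes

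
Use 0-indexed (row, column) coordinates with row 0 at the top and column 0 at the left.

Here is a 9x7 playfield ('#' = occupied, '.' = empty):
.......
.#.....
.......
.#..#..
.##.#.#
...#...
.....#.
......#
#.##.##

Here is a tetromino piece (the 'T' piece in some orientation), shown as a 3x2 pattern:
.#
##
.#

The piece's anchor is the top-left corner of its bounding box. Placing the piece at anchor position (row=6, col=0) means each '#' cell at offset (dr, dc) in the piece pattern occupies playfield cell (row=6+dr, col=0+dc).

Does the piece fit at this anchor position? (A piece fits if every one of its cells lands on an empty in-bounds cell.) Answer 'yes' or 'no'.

Answer: yes

Derivation:
Check each piece cell at anchor (6, 0):
  offset (0,1) -> (6,1): empty -> OK
  offset (1,0) -> (7,0): empty -> OK
  offset (1,1) -> (7,1): empty -> OK
  offset (2,1) -> (8,1): empty -> OK
All cells valid: yes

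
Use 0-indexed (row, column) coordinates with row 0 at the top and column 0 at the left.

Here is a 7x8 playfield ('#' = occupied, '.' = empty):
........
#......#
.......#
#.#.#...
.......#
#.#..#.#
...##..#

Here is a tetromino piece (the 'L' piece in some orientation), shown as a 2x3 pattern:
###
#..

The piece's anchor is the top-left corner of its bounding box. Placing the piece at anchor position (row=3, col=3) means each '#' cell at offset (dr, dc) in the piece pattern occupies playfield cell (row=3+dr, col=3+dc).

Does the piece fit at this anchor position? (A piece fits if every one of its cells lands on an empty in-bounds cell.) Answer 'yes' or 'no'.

Check each piece cell at anchor (3, 3):
  offset (0,0) -> (3,3): empty -> OK
  offset (0,1) -> (3,4): occupied ('#') -> FAIL
  offset (0,2) -> (3,5): empty -> OK
  offset (1,0) -> (4,3): empty -> OK
All cells valid: no

Answer: no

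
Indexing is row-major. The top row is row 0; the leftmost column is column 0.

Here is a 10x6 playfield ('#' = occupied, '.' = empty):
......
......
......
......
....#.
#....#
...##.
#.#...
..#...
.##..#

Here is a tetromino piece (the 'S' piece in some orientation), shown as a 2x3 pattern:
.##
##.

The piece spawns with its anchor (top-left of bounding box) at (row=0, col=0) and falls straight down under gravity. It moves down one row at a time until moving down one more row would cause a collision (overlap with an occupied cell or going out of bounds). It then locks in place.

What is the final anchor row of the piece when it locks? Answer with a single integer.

Answer: 3

Derivation:
Spawn at (row=0, col=0). Try each row:
  row 0: fits
  row 1: fits
  row 2: fits
  row 3: fits
  row 4: blocked -> lock at row 3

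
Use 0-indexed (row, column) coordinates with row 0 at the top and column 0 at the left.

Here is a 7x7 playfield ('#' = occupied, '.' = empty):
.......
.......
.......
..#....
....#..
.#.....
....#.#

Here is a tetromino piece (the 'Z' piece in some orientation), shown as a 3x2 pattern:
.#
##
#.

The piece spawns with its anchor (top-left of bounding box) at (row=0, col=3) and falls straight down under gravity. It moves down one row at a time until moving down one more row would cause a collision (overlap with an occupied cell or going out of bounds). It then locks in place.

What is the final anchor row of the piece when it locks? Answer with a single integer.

Answer: 2

Derivation:
Spawn at (row=0, col=3). Try each row:
  row 0: fits
  row 1: fits
  row 2: fits
  row 3: blocked -> lock at row 2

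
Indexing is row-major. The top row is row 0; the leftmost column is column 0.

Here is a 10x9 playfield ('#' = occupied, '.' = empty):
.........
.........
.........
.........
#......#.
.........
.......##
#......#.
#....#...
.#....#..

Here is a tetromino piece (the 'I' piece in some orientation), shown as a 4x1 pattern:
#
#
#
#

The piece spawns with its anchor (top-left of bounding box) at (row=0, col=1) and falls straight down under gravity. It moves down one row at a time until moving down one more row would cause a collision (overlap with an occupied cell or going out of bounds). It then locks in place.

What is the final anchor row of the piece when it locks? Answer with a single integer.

Spawn at (row=0, col=1). Try each row:
  row 0: fits
  row 1: fits
  row 2: fits
  row 3: fits
  row 4: fits
  row 5: fits
  row 6: blocked -> lock at row 5

Answer: 5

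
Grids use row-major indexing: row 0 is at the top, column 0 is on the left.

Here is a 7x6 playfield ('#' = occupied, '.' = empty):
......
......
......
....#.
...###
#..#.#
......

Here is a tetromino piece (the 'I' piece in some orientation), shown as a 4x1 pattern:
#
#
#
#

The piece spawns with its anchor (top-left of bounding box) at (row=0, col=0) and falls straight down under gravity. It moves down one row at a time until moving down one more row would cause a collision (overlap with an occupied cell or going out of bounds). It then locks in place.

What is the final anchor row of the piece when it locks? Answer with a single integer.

Answer: 1

Derivation:
Spawn at (row=0, col=0). Try each row:
  row 0: fits
  row 1: fits
  row 2: blocked -> lock at row 1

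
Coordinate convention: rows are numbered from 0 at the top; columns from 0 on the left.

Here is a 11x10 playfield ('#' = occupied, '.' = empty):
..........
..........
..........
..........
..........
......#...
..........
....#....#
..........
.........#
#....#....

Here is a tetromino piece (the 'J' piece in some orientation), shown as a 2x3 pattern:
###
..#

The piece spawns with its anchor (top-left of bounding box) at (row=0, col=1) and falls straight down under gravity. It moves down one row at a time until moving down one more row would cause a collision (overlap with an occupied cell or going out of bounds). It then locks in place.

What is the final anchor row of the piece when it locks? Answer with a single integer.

Answer: 9

Derivation:
Spawn at (row=0, col=1). Try each row:
  row 0: fits
  row 1: fits
  row 2: fits
  row 3: fits
  row 4: fits
  row 5: fits
  row 6: fits
  row 7: fits
  row 8: fits
  row 9: fits
  row 10: blocked -> lock at row 9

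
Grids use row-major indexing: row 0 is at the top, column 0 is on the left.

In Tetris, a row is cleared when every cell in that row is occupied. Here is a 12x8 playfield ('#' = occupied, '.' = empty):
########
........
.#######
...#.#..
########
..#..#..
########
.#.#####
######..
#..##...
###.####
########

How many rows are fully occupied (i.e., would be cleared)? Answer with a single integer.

Answer: 4

Derivation:
Check each row:
  row 0: 0 empty cells -> FULL (clear)
  row 1: 8 empty cells -> not full
  row 2: 1 empty cell -> not full
  row 3: 6 empty cells -> not full
  row 4: 0 empty cells -> FULL (clear)
  row 5: 6 empty cells -> not full
  row 6: 0 empty cells -> FULL (clear)
  row 7: 2 empty cells -> not full
  row 8: 2 empty cells -> not full
  row 9: 5 empty cells -> not full
  row 10: 1 empty cell -> not full
  row 11: 0 empty cells -> FULL (clear)
Total rows cleared: 4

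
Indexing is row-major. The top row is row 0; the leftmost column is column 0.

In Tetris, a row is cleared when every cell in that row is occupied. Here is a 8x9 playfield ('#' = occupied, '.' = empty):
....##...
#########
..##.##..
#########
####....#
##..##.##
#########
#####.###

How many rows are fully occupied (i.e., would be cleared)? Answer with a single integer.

Answer: 3

Derivation:
Check each row:
  row 0: 7 empty cells -> not full
  row 1: 0 empty cells -> FULL (clear)
  row 2: 5 empty cells -> not full
  row 3: 0 empty cells -> FULL (clear)
  row 4: 4 empty cells -> not full
  row 5: 3 empty cells -> not full
  row 6: 0 empty cells -> FULL (clear)
  row 7: 1 empty cell -> not full
Total rows cleared: 3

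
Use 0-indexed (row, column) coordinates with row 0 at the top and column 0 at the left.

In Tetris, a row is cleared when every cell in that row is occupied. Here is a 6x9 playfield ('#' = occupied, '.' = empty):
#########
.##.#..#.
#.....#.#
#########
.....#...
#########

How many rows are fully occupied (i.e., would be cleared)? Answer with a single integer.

Answer: 3

Derivation:
Check each row:
  row 0: 0 empty cells -> FULL (clear)
  row 1: 5 empty cells -> not full
  row 2: 6 empty cells -> not full
  row 3: 0 empty cells -> FULL (clear)
  row 4: 8 empty cells -> not full
  row 5: 0 empty cells -> FULL (clear)
Total rows cleared: 3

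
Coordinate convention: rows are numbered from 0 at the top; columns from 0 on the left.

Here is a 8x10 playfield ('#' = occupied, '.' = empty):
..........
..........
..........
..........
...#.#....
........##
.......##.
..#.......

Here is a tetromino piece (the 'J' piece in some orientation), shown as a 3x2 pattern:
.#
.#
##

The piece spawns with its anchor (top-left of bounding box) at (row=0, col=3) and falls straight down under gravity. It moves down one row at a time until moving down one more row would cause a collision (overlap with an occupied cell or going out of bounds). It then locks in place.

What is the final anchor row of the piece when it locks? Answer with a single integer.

Answer: 1

Derivation:
Spawn at (row=0, col=3). Try each row:
  row 0: fits
  row 1: fits
  row 2: blocked -> lock at row 1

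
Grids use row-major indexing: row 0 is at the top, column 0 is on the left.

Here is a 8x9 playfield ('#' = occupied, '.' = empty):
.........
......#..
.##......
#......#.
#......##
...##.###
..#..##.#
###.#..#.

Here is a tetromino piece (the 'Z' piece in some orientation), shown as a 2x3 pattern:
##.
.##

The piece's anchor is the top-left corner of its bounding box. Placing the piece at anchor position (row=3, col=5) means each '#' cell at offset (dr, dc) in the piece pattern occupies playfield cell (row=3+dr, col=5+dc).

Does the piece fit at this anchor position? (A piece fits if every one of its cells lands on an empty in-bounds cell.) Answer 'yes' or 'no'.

Answer: no

Derivation:
Check each piece cell at anchor (3, 5):
  offset (0,0) -> (3,5): empty -> OK
  offset (0,1) -> (3,6): empty -> OK
  offset (1,1) -> (4,6): empty -> OK
  offset (1,2) -> (4,7): occupied ('#') -> FAIL
All cells valid: no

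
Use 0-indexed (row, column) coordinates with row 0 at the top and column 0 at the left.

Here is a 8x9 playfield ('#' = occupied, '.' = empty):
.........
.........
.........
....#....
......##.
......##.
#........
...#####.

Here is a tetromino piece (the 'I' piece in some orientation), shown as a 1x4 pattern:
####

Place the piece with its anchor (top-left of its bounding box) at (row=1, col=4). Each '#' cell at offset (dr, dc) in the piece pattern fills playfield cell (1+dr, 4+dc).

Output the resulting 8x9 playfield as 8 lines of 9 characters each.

Fill (1+0,4+0) = (1,4)
Fill (1+0,4+1) = (1,5)
Fill (1+0,4+2) = (1,6)
Fill (1+0,4+3) = (1,7)

Answer: .........
....####.
.........
....#....
......##.
......##.
#........
...#####.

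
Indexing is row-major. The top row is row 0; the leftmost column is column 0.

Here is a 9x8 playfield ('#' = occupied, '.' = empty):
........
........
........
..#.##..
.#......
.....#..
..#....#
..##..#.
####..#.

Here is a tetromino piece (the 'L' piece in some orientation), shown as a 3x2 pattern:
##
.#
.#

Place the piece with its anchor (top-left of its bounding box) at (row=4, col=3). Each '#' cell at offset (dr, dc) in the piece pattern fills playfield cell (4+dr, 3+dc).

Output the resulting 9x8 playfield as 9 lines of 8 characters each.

Answer: ........
........
........
..#.##..
.#.##...
....##..
..#.#..#
..##..#.
####..#.

Derivation:
Fill (4+0,3+0) = (4,3)
Fill (4+0,3+1) = (4,4)
Fill (4+1,3+1) = (5,4)
Fill (4+2,3+1) = (6,4)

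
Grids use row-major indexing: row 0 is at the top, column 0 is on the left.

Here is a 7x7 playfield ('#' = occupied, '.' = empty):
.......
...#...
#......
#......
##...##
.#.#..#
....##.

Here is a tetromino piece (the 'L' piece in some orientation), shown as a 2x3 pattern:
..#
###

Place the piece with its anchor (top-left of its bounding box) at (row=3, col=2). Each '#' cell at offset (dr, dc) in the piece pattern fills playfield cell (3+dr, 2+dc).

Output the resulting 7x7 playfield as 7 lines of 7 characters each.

Fill (3+0,2+2) = (3,4)
Fill (3+1,2+0) = (4,2)
Fill (3+1,2+1) = (4,3)
Fill (3+1,2+2) = (4,4)

Answer: .......
...#...
#......
#...#..
#######
.#.#..#
....##.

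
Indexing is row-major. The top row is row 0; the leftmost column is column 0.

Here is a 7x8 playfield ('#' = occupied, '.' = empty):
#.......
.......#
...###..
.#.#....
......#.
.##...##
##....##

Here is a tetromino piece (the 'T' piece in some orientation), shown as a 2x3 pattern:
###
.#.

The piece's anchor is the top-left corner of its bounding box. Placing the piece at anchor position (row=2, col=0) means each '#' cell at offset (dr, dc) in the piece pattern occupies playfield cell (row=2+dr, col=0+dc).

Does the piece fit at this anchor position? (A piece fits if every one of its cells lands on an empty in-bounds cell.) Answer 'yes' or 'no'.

Answer: no

Derivation:
Check each piece cell at anchor (2, 0):
  offset (0,0) -> (2,0): empty -> OK
  offset (0,1) -> (2,1): empty -> OK
  offset (0,2) -> (2,2): empty -> OK
  offset (1,1) -> (3,1): occupied ('#') -> FAIL
All cells valid: no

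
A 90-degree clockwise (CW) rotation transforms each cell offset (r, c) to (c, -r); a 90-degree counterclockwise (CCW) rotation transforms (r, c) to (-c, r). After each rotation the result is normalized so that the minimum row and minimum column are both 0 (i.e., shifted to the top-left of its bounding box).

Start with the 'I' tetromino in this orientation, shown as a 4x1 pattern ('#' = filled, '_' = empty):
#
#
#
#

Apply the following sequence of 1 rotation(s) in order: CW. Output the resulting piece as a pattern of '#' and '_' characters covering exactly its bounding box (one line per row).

Start:
#
#
#
#
After rotation 1 (CW):
####

Answer: ####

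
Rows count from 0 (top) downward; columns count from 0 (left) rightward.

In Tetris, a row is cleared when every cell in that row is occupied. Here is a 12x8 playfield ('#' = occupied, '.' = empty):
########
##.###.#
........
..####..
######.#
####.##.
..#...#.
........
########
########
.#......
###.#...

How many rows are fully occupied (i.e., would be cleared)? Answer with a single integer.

Answer: 3

Derivation:
Check each row:
  row 0: 0 empty cells -> FULL (clear)
  row 1: 2 empty cells -> not full
  row 2: 8 empty cells -> not full
  row 3: 4 empty cells -> not full
  row 4: 1 empty cell -> not full
  row 5: 2 empty cells -> not full
  row 6: 6 empty cells -> not full
  row 7: 8 empty cells -> not full
  row 8: 0 empty cells -> FULL (clear)
  row 9: 0 empty cells -> FULL (clear)
  row 10: 7 empty cells -> not full
  row 11: 4 empty cells -> not full
Total rows cleared: 3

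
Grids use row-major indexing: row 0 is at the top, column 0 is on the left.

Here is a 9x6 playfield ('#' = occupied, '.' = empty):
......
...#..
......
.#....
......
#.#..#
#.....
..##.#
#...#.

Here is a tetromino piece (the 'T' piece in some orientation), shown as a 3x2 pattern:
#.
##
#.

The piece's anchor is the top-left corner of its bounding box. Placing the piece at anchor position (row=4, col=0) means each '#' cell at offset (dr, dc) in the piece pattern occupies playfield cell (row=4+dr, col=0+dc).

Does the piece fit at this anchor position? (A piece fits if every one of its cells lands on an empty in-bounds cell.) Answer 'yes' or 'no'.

Check each piece cell at anchor (4, 0):
  offset (0,0) -> (4,0): empty -> OK
  offset (1,0) -> (5,0): occupied ('#') -> FAIL
  offset (1,1) -> (5,1): empty -> OK
  offset (2,0) -> (6,0): occupied ('#') -> FAIL
All cells valid: no

Answer: no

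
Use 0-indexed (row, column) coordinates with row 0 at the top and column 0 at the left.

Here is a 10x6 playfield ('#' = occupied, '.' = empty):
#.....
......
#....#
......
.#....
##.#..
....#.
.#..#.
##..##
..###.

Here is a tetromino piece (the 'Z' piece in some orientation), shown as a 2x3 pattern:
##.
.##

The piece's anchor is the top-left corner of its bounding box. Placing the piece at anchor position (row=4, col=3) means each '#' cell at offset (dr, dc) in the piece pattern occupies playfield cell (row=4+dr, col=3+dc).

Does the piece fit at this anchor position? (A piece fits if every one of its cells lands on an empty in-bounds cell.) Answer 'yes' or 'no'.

Check each piece cell at anchor (4, 3):
  offset (0,0) -> (4,3): empty -> OK
  offset (0,1) -> (4,4): empty -> OK
  offset (1,1) -> (5,4): empty -> OK
  offset (1,2) -> (5,5): empty -> OK
All cells valid: yes

Answer: yes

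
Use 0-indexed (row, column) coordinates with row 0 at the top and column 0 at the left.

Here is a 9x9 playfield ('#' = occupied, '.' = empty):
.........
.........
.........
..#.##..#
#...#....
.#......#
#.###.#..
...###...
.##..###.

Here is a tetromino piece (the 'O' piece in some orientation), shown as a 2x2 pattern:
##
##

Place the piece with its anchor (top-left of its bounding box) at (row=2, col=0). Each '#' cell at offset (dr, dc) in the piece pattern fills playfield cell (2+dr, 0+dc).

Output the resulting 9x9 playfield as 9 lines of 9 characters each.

Answer: .........
.........
##.......
###.##..#
#...#....
.#......#
#.###.#..
...###...
.##..###.

Derivation:
Fill (2+0,0+0) = (2,0)
Fill (2+0,0+1) = (2,1)
Fill (2+1,0+0) = (3,0)
Fill (2+1,0+1) = (3,1)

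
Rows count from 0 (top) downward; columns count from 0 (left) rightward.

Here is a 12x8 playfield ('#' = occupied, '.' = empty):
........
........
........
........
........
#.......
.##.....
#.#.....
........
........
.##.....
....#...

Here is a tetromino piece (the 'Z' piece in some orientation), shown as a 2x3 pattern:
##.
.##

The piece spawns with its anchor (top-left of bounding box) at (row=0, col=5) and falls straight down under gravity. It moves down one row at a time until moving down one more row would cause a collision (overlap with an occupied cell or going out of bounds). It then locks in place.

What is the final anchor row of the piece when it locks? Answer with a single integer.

Answer: 10

Derivation:
Spawn at (row=0, col=5). Try each row:
  row 0: fits
  row 1: fits
  row 2: fits
  row 3: fits
  row 4: fits
  row 5: fits
  row 6: fits
  row 7: fits
  row 8: fits
  row 9: fits
  row 10: fits
  row 11: blocked -> lock at row 10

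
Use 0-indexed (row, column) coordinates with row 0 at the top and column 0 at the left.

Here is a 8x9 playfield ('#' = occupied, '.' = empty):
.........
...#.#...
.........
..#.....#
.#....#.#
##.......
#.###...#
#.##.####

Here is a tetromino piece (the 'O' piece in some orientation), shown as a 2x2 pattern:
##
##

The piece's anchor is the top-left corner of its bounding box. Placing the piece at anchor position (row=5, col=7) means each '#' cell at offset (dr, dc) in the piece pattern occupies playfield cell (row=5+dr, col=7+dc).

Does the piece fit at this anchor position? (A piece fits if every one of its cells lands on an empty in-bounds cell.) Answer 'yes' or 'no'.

Check each piece cell at anchor (5, 7):
  offset (0,0) -> (5,7): empty -> OK
  offset (0,1) -> (5,8): empty -> OK
  offset (1,0) -> (6,7): empty -> OK
  offset (1,1) -> (6,8): occupied ('#') -> FAIL
All cells valid: no

Answer: no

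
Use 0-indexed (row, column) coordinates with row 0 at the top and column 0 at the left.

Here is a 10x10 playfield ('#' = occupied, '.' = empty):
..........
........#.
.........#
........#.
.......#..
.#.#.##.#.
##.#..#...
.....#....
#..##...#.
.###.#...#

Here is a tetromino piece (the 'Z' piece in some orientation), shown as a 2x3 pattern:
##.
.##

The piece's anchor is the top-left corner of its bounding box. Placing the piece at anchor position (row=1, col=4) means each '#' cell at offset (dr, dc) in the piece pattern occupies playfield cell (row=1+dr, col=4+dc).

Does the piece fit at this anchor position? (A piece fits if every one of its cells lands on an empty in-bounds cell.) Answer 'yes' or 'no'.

Check each piece cell at anchor (1, 4):
  offset (0,0) -> (1,4): empty -> OK
  offset (0,1) -> (1,5): empty -> OK
  offset (1,1) -> (2,5): empty -> OK
  offset (1,2) -> (2,6): empty -> OK
All cells valid: yes

Answer: yes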